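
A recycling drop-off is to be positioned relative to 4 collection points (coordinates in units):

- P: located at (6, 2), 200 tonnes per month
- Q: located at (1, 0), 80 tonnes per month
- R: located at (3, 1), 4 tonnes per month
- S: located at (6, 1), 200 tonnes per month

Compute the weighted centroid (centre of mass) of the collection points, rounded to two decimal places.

The minimiser of Σwᵢ‖p−pᵢ‖² is the weighted centroid p* = (Σwᵢpᵢ)/(Σwᵢ).
Σwᵢ = 484.
Σwᵢxᵢ = 200·6 + 80·1 + 4·3 + 200·6 = 2492.
Σwᵢyᵢ = 200·2 + 80·0 + 4·1 + 200·1 = 604.
x* = 2492/484 = 5.15, y* = 604/484 = 1.25.

(5.15, 1.25)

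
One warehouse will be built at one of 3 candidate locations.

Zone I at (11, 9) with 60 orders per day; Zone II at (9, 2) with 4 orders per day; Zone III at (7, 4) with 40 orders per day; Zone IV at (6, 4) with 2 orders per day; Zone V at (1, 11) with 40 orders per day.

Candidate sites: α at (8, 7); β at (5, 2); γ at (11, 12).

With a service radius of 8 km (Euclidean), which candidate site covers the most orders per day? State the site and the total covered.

α, covering 106

Coverage radius r = 8 km; a point is covered iff (Δx)²+(Δy)² ≤ 8² = 64.
  α (8, 7): covers {Zone I, Zone II, Zone III, Zone IV} → 106
  β (5, 2): covers {Zone II, Zone III, Zone IV} → 46
  γ (11, 12): covers {Zone I} → 60
Maximum coverage at α: 106 orders per day.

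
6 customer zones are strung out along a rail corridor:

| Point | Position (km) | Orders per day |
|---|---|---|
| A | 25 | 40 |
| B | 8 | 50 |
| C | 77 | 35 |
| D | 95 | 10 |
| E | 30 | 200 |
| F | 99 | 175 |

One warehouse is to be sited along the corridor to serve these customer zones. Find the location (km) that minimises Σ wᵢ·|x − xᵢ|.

For a sum of weighted absolute distances on a line, the optimum is the weighted median (not the mean). Total weight W = 510; half-weight = 255.
Sort by position and accumulate weight:
  km 8 (B, w=50) → cum 50
  km 25 (A, w=40) → cum 90
  km 30 (E, w=200) → cum 290  ≥ 255 → median here
  km 77 (C, w=35) → cum 325
  km 95 (D, w=10) → cum 335
  km 99 (F, w=175) → cum 510
Optimal location: km 30.

x = 30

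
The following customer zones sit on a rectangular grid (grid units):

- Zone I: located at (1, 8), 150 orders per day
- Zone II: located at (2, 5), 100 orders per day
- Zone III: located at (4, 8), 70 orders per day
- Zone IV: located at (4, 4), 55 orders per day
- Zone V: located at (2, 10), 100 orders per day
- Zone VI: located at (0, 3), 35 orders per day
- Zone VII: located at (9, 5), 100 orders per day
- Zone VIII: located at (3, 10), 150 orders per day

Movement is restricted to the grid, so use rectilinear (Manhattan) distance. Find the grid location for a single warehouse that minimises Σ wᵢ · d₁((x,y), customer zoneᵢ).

Manhattan distance separates: Σwᵢ(|x−xᵢ|+|y−yᵢ|) = Σwᵢ|x−xᵢ| + Σwᵢ|y−yᵢ|, so x and y are optimised independently as 1-D weighted medians.
Total weight W = 760; half = 380.
x-coordinate, sorted with cumulative weight:
  x=0 (Zone VI, w=35) cum 35
  x=1 (Zone I, w=150) cum 185
  x=2 (Zone II, w=100) cum 285
  x=2 (Zone V, w=100) cum 385  ← median
  x=3 (Zone VIII, w=150) cum 535
  x=4 (Zone III, w=70) cum 605
  x=4 (Zone IV, w=55) cum 660
  x=9 (Zone VII, w=100) cum 760
⇒ x* = 2
y-coordinate, sorted with cumulative weight:
  y=3 (Zone VI, w=35) cum 35
  y=4 (Zone IV, w=55) cum 90
  y=5 (Zone II, w=100) cum 190
  y=5 (Zone VII, w=100) cum 290
  y=8 (Zone I, w=150) cum 440  ← median
  y=8 (Zone III, w=70) cum 510
  y=10 (Zone V, w=100) cum 610
  y=10 (Zone VIII, w=150) cum 760
⇒ y* = 8

(2, 8)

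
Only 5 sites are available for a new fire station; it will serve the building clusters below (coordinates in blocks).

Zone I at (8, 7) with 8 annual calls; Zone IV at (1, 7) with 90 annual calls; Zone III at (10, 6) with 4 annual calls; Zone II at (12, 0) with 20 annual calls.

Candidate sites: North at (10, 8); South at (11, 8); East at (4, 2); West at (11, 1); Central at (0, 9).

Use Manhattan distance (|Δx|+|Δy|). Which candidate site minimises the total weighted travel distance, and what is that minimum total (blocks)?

Total weighted distance at each candidate:
  North (10, 8): total = 1132
  South (11, 8): total = 1214
  East (4, 2): total = 1032
  West (11, 1): total = 1576
  Central (0, 9): total = 822
Minimum is at Central with total 822 blocks.

Central, total 822 blocks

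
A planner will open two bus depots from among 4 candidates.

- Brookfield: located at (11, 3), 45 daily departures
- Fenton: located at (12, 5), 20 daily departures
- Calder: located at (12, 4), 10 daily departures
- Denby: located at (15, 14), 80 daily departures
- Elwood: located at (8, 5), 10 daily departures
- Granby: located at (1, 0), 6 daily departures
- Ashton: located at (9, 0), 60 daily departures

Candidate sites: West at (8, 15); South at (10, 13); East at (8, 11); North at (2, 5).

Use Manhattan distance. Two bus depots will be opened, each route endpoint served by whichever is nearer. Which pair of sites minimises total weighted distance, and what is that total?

{South, North}, total 2101

Evaluate every pair (each demand assigned to the nearer of the two):
  {South, North}: total = 2101
  {South, East}: total = 2173
  {West, North}: total = 2261
  {West, East}: total = 2333
  {West, South}: total = 2357
  {East, North}: total = 2421
Best pair: {South, North} with total 2101.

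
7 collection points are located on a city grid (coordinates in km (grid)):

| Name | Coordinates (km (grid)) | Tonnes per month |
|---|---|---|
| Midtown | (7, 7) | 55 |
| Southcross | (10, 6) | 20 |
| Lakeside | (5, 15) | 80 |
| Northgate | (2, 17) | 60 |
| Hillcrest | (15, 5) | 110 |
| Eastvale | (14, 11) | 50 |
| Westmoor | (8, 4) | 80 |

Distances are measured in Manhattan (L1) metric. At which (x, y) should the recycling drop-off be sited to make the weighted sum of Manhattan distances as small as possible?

(8, 7)

Manhattan distance separates: Σwᵢ(|x−xᵢ|+|y−yᵢ|) = Σwᵢ|x−xᵢ| + Σwᵢ|y−yᵢ|, so x and y are optimised independently as 1-D weighted medians.
Total weight W = 455; half = 227.5.
x-coordinate, sorted with cumulative weight:
  x=2 (Northgate, w=60) cum 60
  x=5 (Lakeside, w=80) cum 140
  x=7 (Midtown, w=55) cum 195
  x=8 (Westmoor, w=80) cum 275  ← median
  x=10 (Southcross, w=20) cum 295
  x=14 (Eastvale, w=50) cum 345
  x=15 (Hillcrest, w=110) cum 455
⇒ x* = 8
y-coordinate, sorted with cumulative weight:
  y=4 (Westmoor, w=80) cum 80
  y=5 (Hillcrest, w=110) cum 190
  y=6 (Southcross, w=20) cum 210
  y=7 (Midtown, w=55) cum 265  ← median
  y=11 (Eastvale, w=50) cum 315
  y=15 (Lakeside, w=80) cum 395
  y=17 (Northgate, w=60) cum 455
⇒ y* = 7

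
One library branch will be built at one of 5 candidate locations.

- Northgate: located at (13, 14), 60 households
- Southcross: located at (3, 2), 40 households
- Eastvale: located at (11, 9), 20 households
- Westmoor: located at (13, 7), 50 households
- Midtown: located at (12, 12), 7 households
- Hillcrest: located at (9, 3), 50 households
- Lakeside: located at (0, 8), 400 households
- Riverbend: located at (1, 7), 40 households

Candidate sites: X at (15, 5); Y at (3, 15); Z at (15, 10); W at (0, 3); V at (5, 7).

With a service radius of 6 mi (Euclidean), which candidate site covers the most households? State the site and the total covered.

V, covering 530

Coverage radius r = 6 mi; a point is covered iff (Δx)²+(Δy)² ≤ 6² = 36.
  X (15, 5): covers {Eastvale, Westmoor} → 70
  Y (3, 15): covers {none} → 0
  Z (15, 10): covers {Northgate, Eastvale, Westmoor, Midtown} → 137
  W (0, 3): covers {Southcross, Lakeside, Riverbend} → 480
  V (5, 7): covers {Southcross, Hillcrest, Lakeside, Riverbend} → 530
Maximum coverage at V: 530 households.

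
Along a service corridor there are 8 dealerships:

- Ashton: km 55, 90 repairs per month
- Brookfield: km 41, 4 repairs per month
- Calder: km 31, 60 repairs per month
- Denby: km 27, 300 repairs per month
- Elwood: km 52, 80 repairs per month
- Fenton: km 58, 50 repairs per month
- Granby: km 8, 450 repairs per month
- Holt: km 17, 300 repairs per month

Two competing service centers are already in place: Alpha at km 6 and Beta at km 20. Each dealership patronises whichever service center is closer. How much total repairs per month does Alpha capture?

The indifferent point is the midpoint (6+20)/2 = 13; dealerships left of it (closer to Alpha at 6) go to Alpha, those right go to Beta.
  Granby at 8 (w=450) → Alpha
  Holt at 17 (w=300) → Beta
  Denby at 27 (w=300) → Beta
  Calder at 31 (w=60) → Beta
  Brookfield at 41 (w=4) → Beta
  Elwood at 52 (w=80) → Beta
  Ashton at 55 (w=90) → Beta
  Fenton at 58 (w=50) → Beta
Alpha captures 450; Beta captures 884.

450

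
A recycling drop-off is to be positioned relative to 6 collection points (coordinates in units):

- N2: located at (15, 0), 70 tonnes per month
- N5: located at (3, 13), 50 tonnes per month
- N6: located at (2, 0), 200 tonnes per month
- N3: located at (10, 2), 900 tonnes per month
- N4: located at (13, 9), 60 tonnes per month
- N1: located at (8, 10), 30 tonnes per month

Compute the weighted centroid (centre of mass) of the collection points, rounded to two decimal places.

The minimiser of Σwᵢ‖p−pᵢ‖² is the weighted centroid p* = (Σwᵢpᵢ)/(Σwᵢ).
Σwᵢ = 1310.
Σwᵢxᵢ = 70·15 + 50·3 + 200·2 + 900·10 + 60·13 + 30·8 = 11620.
Σwᵢyᵢ = 70·0 + 50·13 + 200·0 + 900·2 + 60·9 + 30·10 = 3290.
x* = 11620/1310 = 8.87, y* = 3290/1310 = 2.51.

(8.87, 2.51)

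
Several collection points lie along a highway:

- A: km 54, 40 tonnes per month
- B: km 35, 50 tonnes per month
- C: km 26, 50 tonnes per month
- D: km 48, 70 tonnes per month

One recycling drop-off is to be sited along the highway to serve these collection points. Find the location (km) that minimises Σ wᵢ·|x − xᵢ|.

x = 48

For a sum of weighted absolute distances on a line, the optimum is the weighted median (not the mean). Total weight W = 210; half-weight = 105.
Sort by position and accumulate weight:
  km 26 (C, w=50) → cum 50
  km 35 (B, w=50) → cum 100
  km 48 (D, w=70) → cum 170  ≥ 105 → median here
  km 54 (A, w=40) → cum 210
Optimal location: km 48.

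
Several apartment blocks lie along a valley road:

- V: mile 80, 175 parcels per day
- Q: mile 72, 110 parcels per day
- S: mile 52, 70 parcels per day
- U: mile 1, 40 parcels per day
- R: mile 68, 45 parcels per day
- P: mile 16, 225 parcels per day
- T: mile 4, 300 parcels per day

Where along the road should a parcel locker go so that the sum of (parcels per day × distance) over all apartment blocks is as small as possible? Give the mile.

For a sum of weighted absolute distances on a line, the optimum is the weighted median (not the mean). Total weight W = 965; half-weight = 482.5.
Sort by position and accumulate weight:
  mile 1 (U, w=40) → cum 40
  mile 4 (T, w=300) → cum 340
  mile 16 (P, w=225) → cum 565  ≥ 482.5 → median here
  mile 52 (S, w=70) → cum 635
  mile 68 (R, w=45) → cum 680
  mile 72 (Q, w=110) → cum 790
  mile 80 (V, w=175) → cum 965
Optimal location: mile 16.

x = 16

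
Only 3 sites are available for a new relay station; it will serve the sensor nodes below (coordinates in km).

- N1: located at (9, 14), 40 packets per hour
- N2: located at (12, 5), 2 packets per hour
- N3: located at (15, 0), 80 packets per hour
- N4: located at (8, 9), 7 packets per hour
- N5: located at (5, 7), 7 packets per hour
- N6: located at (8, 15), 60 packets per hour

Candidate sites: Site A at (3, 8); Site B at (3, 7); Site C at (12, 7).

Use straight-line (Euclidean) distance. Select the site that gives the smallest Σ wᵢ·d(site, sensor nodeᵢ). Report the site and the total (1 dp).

Site C, total 1534.9 km

Total weighted distance at each candidate:
  Site A (3, 8): total = 2079.6
  Site B (3, 7): total = 2116.4
  Site C (12, 7): total = 1534.9
Minimum is at Site C with total 1534.9 km.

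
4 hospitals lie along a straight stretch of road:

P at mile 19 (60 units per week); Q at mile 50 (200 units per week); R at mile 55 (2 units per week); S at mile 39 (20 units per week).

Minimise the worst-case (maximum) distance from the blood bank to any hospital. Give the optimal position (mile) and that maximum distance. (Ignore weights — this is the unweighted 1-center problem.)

location 37, max distance 18

The 1-center on a line is the midpoint of the two extreme points: leftmost at 19, rightmost at 55.
Optimal location = (19 + 55)/2 = 37; maximum distance = (55 − 19)/2 = 18.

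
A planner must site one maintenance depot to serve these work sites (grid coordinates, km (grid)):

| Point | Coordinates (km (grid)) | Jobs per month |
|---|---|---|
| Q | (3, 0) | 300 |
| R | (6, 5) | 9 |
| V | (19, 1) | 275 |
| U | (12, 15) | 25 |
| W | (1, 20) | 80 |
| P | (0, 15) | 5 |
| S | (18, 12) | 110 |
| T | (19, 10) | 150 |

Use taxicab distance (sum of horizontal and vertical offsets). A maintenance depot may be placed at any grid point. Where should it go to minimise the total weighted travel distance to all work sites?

(18, 1)

Manhattan distance separates: Σwᵢ(|x−xᵢ|+|y−yᵢ|) = Σwᵢ|x−xᵢ| + Σwᵢ|y−yᵢ|, so x and y are optimised independently as 1-D weighted medians.
Total weight W = 954; half = 477.
x-coordinate, sorted with cumulative weight:
  x=0 (P, w=5) cum 5
  x=1 (W, w=80) cum 85
  x=3 (Q, w=300) cum 385
  x=6 (R, w=9) cum 394
  x=12 (U, w=25) cum 419
  x=18 (S, w=110) cum 529  ← median
  x=19 (V, w=275) cum 804
  x=19 (T, w=150) cum 954
⇒ x* = 18
y-coordinate, sorted with cumulative weight:
  y=0 (Q, w=300) cum 300
  y=1 (V, w=275) cum 575  ← median
  y=5 (R, w=9) cum 584
  y=10 (T, w=150) cum 734
  y=12 (S, w=110) cum 844
  y=15 (U, w=25) cum 869
  y=15 (P, w=5) cum 874
  y=20 (W, w=80) cum 954
⇒ y* = 1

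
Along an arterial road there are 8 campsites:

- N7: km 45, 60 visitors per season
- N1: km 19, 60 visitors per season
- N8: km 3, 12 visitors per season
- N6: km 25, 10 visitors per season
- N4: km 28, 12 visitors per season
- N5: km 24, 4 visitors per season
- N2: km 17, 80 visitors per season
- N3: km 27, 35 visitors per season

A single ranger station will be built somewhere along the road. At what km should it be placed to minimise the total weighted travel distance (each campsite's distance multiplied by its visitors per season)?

x = 19

For a sum of weighted absolute distances on a line, the optimum is the weighted median (not the mean). Total weight W = 273; half-weight = 136.5.
Sort by position and accumulate weight:
  km 3 (N8, w=12) → cum 12
  km 17 (N2, w=80) → cum 92
  km 19 (N1, w=60) → cum 152  ≥ 136.5 → median here
  km 24 (N5, w=4) → cum 156
  km 25 (N6, w=10) → cum 166
  km 27 (N3, w=35) → cum 201
  km 28 (N4, w=12) → cum 213
  km 45 (N7, w=60) → cum 273
Optimal location: km 19.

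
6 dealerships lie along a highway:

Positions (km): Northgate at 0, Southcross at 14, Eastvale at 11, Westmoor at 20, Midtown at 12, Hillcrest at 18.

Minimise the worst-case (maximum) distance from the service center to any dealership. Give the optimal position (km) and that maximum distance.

The 1-center on a line is the midpoint of the two extreme points: leftmost at 0, rightmost at 20.
Optimal location = (0 + 20)/2 = 10; maximum distance = (20 − 0)/2 = 10.

location 10, max distance 10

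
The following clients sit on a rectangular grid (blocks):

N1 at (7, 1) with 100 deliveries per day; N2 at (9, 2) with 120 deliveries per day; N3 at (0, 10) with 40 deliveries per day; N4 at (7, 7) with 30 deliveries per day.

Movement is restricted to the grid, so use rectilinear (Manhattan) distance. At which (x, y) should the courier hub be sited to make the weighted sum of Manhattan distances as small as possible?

(7, 2)

Manhattan distance separates: Σwᵢ(|x−xᵢ|+|y−yᵢ|) = Σwᵢ|x−xᵢ| + Σwᵢ|y−yᵢ|, so x and y are optimised independently as 1-D weighted medians.
Total weight W = 290; half = 145.
x-coordinate, sorted with cumulative weight:
  x=0 (N3, w=40) cum 40
  x=7 (N1, w=100) cum 140
  x=7 (N4, w=30) cum 170  ← median
  x=9 (N2, w=120) cum 290
⇒ x* = 7
y-coordinate, sorted with cumulative weight:
  y=1 (N1, w=100) cum 100
  y=2 (N2, w=120) cum 220  ← median
  y=7 (N4, w=30) cum 250
  y=10 (N3, w=40) cum 290
⇒ y* = 2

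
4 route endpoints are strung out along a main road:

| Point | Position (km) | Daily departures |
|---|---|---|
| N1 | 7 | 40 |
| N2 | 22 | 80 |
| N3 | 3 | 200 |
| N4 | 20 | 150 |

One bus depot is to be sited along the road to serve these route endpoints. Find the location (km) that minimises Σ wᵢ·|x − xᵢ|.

x = 7

For a sum of weighted absolute distances on a line, the optimum is the weighted median (not the mean). Total weight W = 470; half-weight = 235.
Sort by position and accumulate weight:
  km 3 (N3, w=200) → cum 200
  km 7 (N1, w=40) → cum 240  ≥ 235 → median here
  km 20 (N4, w=150) → cum 390
  km 22 (N2, w=80) → cum 470
Optimal location: km 7.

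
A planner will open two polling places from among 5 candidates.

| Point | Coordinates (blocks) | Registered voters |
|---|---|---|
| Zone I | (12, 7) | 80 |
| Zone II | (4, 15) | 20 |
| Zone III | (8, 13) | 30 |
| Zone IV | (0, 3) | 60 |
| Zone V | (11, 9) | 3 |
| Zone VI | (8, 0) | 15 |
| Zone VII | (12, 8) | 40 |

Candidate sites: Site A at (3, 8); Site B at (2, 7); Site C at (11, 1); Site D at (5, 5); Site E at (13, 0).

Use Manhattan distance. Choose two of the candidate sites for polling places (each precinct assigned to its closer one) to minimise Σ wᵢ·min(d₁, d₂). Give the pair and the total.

{Site B, Site C}, total 1884

Evaluate every pair (each demand assigned to the nearer of the two):
  {Site B, Site C}: total = 1884
  {Site A, Site C}: total = 1904
  {Site C, Site D}: total = 1934
  {Site B, Site E}: total = 2028
  {Site A, Site E}: total = 2042
  {Site D, Site E}: total = 2075
  {Site A, Site D}: total = 2107
  {Site B, Site D}: total = 2160
  {Site A, Site B}: total = 2202
  {Site C, Site E}: total = 2614
Best pair: {Site B, Site C} with total 1884.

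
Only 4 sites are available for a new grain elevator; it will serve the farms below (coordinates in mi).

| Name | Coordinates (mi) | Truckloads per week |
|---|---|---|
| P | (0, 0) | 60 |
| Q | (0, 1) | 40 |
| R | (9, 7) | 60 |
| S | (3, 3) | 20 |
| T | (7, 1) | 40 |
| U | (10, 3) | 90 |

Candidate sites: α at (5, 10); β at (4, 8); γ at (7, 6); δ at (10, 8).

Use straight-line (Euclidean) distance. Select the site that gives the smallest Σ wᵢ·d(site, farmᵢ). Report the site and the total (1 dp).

γ, total 1713.3 mi

Total weighted distance at each candidate:
  α (5, 10): total = 2671.2
  β (4, 8): total = 2274.6
  γ (7, 6): total = 1713.3
  δ (10, 8): total = 2268.2
Minimum is at γ with total 1713.3 mi.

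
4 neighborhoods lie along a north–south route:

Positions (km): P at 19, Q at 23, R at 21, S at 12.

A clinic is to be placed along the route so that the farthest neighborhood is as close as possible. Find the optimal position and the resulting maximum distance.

The 1-center on a line is the midpoint of the two extreme points: leftmost at 12, rightmost at 23.
Optimal location = (12 + 23)/2 = 17.5; maximum distance = (23 − 12)/2 = 5.5.

location 17.5, max distance 5.5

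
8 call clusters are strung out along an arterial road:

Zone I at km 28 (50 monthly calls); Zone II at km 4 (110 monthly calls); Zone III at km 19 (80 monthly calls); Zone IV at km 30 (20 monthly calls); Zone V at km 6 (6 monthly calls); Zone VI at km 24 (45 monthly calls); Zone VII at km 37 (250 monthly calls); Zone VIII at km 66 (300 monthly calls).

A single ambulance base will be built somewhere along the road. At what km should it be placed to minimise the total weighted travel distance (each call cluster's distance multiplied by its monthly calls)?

For a sum of weighted absolute distances on a line, the optimum is the weighted median (not the mean). Total weight W = 861; half-weight = 430.5.
Sort by position and accumulate weight:
  km 4 (Zone II, w=110) → cum 110
  km 6 (Zone V, w=6) → cum 116
  km 19 (Zone III, w=80) → cum 196
  km 24 (Zone VI, w=45) → cum 241
  km 28 (Zone I, w=50) → cum 291
  km 30 (Zone IV, w=20) → cum 311
  km 37 (Zone VII, w=250) → cum 561  ≥ 430.5 → median here
  km 66 (Zone VIII, w=300) → cum 861
Optimal location: km 37.

x = 37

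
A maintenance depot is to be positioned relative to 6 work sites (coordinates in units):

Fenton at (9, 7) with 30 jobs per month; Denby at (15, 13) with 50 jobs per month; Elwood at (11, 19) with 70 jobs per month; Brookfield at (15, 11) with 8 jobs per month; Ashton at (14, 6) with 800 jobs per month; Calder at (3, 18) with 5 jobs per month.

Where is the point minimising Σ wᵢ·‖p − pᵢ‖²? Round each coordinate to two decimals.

The minimiser of Σwᵢ‖p−pᵢ‖² is the weighted centroid p* = (Σwᵢpᵢ)/(Σwᵢ).
Σwᵢ = 963.
Σwᵢxᵢ = 30·9 + 50·15 + 70·11 + 8·15 + 800·14 + 5·3 = 13125.
Σwᵢyᵢ = 30·7 + 50·13 + 70·19 + 8·11 + 800·6 + 5·18 = 7168.
x* = 13125/963 = 13.63, y* = 7168/963 = 7.44.

(13.63, 7.44)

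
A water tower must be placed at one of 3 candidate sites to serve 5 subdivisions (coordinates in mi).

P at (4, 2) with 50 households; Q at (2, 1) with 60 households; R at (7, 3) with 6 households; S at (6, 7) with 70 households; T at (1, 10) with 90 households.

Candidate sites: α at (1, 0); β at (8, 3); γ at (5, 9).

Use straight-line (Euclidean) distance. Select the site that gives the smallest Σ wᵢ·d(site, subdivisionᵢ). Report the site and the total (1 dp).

γ, total 1431.7 mi

Total weighted distance at each candidate:
  α (1, 0): total = 1807.5
  β (8, 3): total = 1795.6
  γ (5, 9): total = 1431.7
Minimum is at γ with total 1431.7 mi.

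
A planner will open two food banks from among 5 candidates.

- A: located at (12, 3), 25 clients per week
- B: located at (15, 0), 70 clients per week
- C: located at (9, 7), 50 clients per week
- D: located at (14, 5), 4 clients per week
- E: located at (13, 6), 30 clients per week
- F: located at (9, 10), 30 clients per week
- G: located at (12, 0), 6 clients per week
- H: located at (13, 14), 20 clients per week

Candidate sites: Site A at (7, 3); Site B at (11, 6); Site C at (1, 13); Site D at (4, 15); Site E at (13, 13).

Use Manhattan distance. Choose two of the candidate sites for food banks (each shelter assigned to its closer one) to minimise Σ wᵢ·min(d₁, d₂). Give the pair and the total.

Evaluate every pair (each demand assigned to the nearer of the two):
  {Site B, Site E}: total = 1268
  {Site A, Site B}: total = 1448
  {Site B, Site C}: total = 1448
  {Site B, Site D}: total = 1448
  {Site A, Site E}: total = 1719
  {Site A, Site D}: total = 2019
  {Site A, Site C}: total = 2079
  {Site C, Site E}: total = 2385
  {Site D, Site E}: total = 2385
  {Site C, Site D}: total = 4228
Best pair: {Site B, Site E} with total 1268.

{Site B, Site E}, total 1268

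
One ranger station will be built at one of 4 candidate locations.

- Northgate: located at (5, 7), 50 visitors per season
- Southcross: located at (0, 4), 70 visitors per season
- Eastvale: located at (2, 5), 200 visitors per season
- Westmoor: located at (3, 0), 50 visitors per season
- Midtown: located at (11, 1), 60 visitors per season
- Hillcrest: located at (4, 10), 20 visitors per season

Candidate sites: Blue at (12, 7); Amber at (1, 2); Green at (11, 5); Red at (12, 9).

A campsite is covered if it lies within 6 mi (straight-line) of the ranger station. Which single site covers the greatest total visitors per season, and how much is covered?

Coverage radius r = 6 mi; a point is covered iff (Δx)²+(Δy)² ≤ 6² = 36.
  Blue (12, 7): covers {none} → 0
  Amber (1, 2): covers {Southcross, Eastvale, Westmoor} → 320
  Green (11, 5): covers {Midtown} → 60
  Red (12, 9): covers {none} → 0
Maximum coverage at Amber: 320 visitors per season.

Amber, covering 320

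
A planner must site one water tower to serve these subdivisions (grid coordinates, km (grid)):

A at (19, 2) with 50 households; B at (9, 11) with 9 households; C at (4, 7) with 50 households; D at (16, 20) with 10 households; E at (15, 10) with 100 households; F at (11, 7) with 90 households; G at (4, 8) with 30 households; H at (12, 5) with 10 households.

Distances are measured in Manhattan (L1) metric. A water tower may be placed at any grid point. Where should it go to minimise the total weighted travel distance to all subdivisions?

Manhattan distance separates: Σwᵢ(|x−xᵢ|+|y−yᵢ|) = Σwᵢ|x−xᵢ| + Σwᵢ|y−yᵢ|, so x and y are optimised independently as 1-D weighted medians.
Total weight W = 349; half = 174.5.
x-coordinate, sorted with cumulative weight:
  x=4 (C, w=50) cum 50
  x=4 (G, w=30) cum 80
  x=9 (B, w=9) cum 89
  x=11 (F, w=90) cum 179  ← median
  x=12 (H, w=10) cum 189
  x=15 (E, w=100) cum 289
  x=16 (D, w=10) cum 299
  x=19 (A, w=50) cum 349
⇒ x* = 11
y-coordinate, sorted with cumulative weight:
  y=2 (A, w=50) cum 50
  y=5 (H, w=10) cum 60
  y=7 (C, w=50) cum 110
  y=7 (F, w=90) cum 200  ← median
  y=8 (G, w=30) cum 230
  y=10 (E, w=100) cum 330
  y=11 (B, w=9) cum 339
  y=20 (D, w=10) cum 349
⇒ y* = 7

(11, 7)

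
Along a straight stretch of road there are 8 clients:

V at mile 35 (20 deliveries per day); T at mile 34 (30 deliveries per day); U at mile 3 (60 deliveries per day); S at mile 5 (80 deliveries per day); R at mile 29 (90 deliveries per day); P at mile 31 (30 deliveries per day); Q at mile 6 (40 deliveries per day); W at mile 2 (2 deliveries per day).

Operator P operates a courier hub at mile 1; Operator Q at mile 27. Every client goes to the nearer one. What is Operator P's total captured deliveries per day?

182

The indifferent point is the midpoint (1+27)/2 = 14; clients left of it (closer to Operator P at 1) go to Operator P, those right go to Operator Q.
  W at 2 (w=2) → Operator P
  U at 3 (w=60) → Operator P
  S at 5 (w=80) → Operator P
  Q at 6 (w=40) → Operator P
  R at 29 (w=90) → Operator Q
  P at 31 (w=30) → Operator Q
  T at 34 (w=30) → Operator Q
  V at 35 (w=20) → Operator Q
Operator P captures 182; Operator Q captures 170.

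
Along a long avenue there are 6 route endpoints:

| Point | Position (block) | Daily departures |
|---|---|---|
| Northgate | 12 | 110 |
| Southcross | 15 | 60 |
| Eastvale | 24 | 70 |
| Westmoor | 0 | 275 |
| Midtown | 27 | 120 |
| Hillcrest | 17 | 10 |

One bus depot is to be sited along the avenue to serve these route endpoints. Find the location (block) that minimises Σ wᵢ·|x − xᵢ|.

x = 12

For a sum of weighted absolute distances on a line, the optimum is the weighted median (not the mean). Total weight W = 645; half-weight = 322.5.
Sort by position and accumulate weight:
  block 0 (Westmoor, w=275) → cum 275
  block 12 (Northgate, w=110) → cum 385  ≥ 322.5 → median here
  block 15 (Southcross, w=60) → cum 445
  block 17 (Hillcrest, w=10) → cum 455
  block 24 (Eastvale, w=70) → cum 525
  block 27 (Midtown, w=120) → cum 645
Optimal location: block 12.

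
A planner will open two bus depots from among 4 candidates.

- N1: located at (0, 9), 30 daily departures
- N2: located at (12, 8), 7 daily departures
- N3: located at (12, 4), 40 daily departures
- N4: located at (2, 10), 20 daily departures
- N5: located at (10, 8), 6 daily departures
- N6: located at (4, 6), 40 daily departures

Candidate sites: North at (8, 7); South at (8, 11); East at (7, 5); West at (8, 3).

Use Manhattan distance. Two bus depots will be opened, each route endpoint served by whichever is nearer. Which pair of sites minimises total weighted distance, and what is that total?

Evaluate every pair (each demand assigned to the nearer of the two):
  {South, East}: total = 919
  {North, East}: total = 933
  {North, West}: total = 933
  {North, South}: total = 973
  {East, West}: total = 982
  {South, West}: total = 999
Best pair: {South, East} with total 919.

{South, East}, total 919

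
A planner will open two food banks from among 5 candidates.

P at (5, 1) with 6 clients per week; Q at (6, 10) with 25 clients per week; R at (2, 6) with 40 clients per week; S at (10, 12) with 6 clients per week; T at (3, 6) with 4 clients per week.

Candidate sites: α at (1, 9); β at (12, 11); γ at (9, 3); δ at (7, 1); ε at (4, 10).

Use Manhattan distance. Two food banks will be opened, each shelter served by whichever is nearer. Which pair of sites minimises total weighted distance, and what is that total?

{α, ε}, total 338

Evaluate every pair (each demand assigned to the nearer of the two):
  {α, ε}: total = 338
  {δ, ε}: total = 370
  {β, ε}: total = 388
  {γ, ε}: total = 394
  {α, δ}: total = 414
  {α, β}: total = 420
  {α, γ}: total = 426
  {β, δ}: total = 641
  {β, γ}: total = 665
  {γ, δ}: total = 758
Best pair: {α, ε} with total 338.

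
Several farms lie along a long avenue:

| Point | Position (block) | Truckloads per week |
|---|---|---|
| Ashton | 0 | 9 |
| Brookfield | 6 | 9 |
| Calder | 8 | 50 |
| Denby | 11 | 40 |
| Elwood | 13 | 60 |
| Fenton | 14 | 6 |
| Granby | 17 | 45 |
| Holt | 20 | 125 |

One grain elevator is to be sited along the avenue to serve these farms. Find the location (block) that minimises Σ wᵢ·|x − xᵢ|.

For a sum of weighted absolute distances on a line, the optimum is the weighted median (not the mean). Total weight W = 344; half-weight = 172.
Sort by position and accumulate weight:
  block 0 (Ashton, w=9) → cum 9
  block 6 (Brookfield, w=9) → cum 18
  block 8 (Calder, w=50) → cum 68
  block 11 (Denby, w=40) → cum 108
  block 13 (Elwood, w=60) → cum 168
  block 14 (Fenton, w=6) → cum 174  ≥ 172 → median here
  block 17 (Granby, w=45) → cum 219
  block 20 (Holt, w=125) → cum 344
Optimal location: block 14.

x = 14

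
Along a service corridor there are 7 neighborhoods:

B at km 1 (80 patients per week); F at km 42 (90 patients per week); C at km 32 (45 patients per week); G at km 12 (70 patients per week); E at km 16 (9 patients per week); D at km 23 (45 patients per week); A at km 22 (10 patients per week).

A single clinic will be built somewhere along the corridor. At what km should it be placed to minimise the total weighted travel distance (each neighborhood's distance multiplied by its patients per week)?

x = 23

For a sum of weighted absolute distances on a line, the optimum is the weighted median (not the mean). Total weight W = 349; half-weight = 174.5.
Sort by position and accumulate weight:
  km 1 (B, w=80) → cum 80
  km 12 (G, w=70) → cum 150
  km 16 (E, w=9) → cum 159
  km 22 (A, w=10) → cum 169
  km 23 (D, w=45) → cum 214  ≥ 174.5 → median here
  km 32 (C, w=45) → cum 259
  km 42 (F, w=90) → cum 349
Optimal location: km 23.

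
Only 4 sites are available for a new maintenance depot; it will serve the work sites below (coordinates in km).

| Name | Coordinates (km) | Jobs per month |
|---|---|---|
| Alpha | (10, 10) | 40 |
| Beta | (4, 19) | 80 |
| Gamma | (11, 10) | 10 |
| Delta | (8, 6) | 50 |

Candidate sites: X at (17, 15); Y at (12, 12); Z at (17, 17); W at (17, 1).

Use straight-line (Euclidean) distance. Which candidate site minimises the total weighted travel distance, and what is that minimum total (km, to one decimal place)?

Y, total 1346.5 km

Total weighted distance at each candidate:
  X (17, 15): total = 2146.7
  Y (12, 12): total = 1346.5
  Z (17, 17): total = 2251.0
  W (17, 1): total = 2855.3
Minimum is at Y with total 1346.5 km.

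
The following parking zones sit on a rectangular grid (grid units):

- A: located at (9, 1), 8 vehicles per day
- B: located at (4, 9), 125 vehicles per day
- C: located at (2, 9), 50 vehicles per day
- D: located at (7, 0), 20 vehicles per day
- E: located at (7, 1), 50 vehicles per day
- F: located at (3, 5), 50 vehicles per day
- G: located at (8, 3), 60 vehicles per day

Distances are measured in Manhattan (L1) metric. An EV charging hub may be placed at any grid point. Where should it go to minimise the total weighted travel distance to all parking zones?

Manhattan distance separates: Σwᵢ(|x−xᵢ|+|y−yᵢ|) = Σwᵢ|x−xᵢ| + Σwᵢ|y−yᵢ|, so x and y are optimised independently as 1-D weighted medians.
Total weight W = 363; half = 181.5.
x-coordinate, sorted with cumulative weight:
  x=2 (C, w=50) cum 50
  x=3 (F, w=50) cum 100
  x=4 (B, w=125) cum 225  ← median
  x=7 (D, w=20) cum 245
  x=7 (E, w=50) cum 295
  x=8 (G, w=60) cum 355
  x=9 (A, w=8) cum 363
⇒ x* = 4
y-coordinate, sorted with cumulative weight:
  y=0 (D, w=20) cum 20
  y=1 (A, w=8) cum 28
  y=1 (E, w=50) cum 78
  y=3 (G, w=60) cum 138
  y=5 (F, w=50) cum 188  ← median
  y=9 (B, w=125) cum 313
  y=9 (C, w=50) cum 363
⇒ y* = 5

(4, 5)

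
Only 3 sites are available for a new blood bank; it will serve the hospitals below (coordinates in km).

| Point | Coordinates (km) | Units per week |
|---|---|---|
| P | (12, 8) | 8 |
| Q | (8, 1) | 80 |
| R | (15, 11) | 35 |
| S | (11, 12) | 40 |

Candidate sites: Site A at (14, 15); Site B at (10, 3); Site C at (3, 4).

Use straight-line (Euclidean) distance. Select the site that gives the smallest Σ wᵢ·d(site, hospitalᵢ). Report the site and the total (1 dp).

Total weighted distance at each candidate:
  Site A (14, 15): total = 1590.8
  Site B (10, 3): total = 961.8
  Site C (3, 4): total = 1484.1
Minimum is at Site B with total 961.8 km.

Site B, total 961.8 km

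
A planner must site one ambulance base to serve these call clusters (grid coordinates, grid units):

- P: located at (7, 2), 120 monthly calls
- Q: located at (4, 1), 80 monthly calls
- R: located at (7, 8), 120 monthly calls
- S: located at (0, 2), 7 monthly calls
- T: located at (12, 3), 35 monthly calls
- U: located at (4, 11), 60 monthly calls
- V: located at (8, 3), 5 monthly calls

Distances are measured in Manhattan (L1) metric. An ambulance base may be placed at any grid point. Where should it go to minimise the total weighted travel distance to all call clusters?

(7, 3)

Manhattan distance separates: Σwᵢ(|x−xᵢ|+|y−yᵢ|) = Σwᵢ|x−xᵢ| + Σwᵢ|y−yᵢ|, so x and y are optimised independently as 1-D weighted medians.
Total weight W = 427; half = 213.5.
x-coordinate, sorted with cumulative weight:
  x=0 (S, w=7) cum 7
  x=4 (Q, w=80) cum 87
  x=4 (U, w=60) cum 147
  x=7 (P, w=120) cum 267  ← median
  x=7 (R, w=120) cum 387
  x=8 (V, w=5) cum 392
  x=12 (T, w=35) cum 427
⇒ x* = 7
y-coordinate, sorted with cumulative weight:
  y=1 (Q, w=80) cum 80
  y=2 (P, w=120) cum 200
  y=2 (S, w=7) cum 207
  y=3 (T, w=35) cum 242  ← median
  y=3 (V, w=5) cum 247
  y=8 (R, w=120) cum 367
  y=11 (U, w=60) cum 427
⇒ y* = 3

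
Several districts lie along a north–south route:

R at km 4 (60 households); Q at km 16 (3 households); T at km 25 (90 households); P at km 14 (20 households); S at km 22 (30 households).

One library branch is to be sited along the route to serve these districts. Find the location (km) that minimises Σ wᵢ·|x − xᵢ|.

For a sum of weighted absolute distances on a line, the optimum is the weighted median (not the mean). Total weight W = 203; half-weight = 101.5.
Sort by position and accumulate weight:
  km 4 (R, w=60) → cum 60
  km 14 (P, w=20) → cum 80
  km 16 (Q, w=3) → cum 83
  km 22 (S, w=30) → cum 113  ≥ 101.5 → median here
  km 25 (T, w=90) → cum 203
Optimal location: km 22.

x = 22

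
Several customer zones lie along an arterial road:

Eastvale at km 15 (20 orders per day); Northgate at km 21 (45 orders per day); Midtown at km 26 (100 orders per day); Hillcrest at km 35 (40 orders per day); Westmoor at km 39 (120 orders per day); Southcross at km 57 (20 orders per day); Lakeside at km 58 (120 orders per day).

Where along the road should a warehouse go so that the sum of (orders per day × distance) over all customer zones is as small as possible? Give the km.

For a sum of weighted absolute distances on a line, the optimum is the weighted median (not the mean). Total weight W = 465; half-weight = 232.5.
Sort by position and accumulate weight:
  km 15 (Eastvale, w=20) → cum 20
  km 21 (Northgate, w=45) → cum 65
  km 26 (Midtown, w=100) → cum 165
  km 35 (Hillcrest, w=40) → cum 205
  km 39 (Westmoor, w=120) → cum 325  ≥ 232.5 → median here
  km 57 (Southcross, w=20) → cum 345
  km 58 (Lakeside, w=120) → cum 465
Optimal location: km 39.

x = 39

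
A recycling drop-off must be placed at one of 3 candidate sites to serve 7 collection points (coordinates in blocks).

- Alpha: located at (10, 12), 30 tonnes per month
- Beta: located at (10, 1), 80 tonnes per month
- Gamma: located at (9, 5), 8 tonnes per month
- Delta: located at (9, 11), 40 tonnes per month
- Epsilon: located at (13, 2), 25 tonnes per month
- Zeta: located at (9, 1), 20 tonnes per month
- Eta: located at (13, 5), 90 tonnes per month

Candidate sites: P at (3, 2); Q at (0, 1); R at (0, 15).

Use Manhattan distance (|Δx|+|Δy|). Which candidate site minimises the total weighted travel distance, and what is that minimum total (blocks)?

Total weighted distance at each candidate:
  P (3, 2): total = 3382
  Q (0, 1): total = 4354
  R (0, 15): total = 6162
Minimum is at P with total 3382 blocks.

P, total 3382 blocks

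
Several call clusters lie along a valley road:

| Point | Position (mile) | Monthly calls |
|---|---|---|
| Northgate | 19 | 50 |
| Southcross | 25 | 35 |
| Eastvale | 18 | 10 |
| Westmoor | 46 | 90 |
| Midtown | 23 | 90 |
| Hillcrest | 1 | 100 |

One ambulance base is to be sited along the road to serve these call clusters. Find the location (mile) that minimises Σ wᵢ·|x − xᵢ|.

x = 23

For a sum of weighted absolute distances on a line, the optimum is the weighted median (not the mean). Total weight W = 375; half-weight = 187.5.
Sort by position and accumulate weight:
  mile 1 (Hillcrest, w=100) → cum 100
  mile 18 (Eastvale, w=10) → cum 110
  mile 19 (Northgate, w=50) → cum 160
  mile 23 (Midtown, w=90) → cum 250  ≥ 187.5 → median here
  mile 25 (Southcross, w=35) → cum 285
  mile 46 (Westmoor, w=90) → cum 375
Optimal location: mile 23.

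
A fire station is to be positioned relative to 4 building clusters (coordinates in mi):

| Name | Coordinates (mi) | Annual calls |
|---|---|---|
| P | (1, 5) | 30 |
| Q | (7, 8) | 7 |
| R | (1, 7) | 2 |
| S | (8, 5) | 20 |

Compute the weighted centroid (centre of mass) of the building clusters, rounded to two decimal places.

The minimiser of Σwᵢ‖p−pᵢ‖² is the weighted centroid p* = (Σwᵢpᵢ)/(Σwᵢ).
Σwᵢ = 59.
Σwᵢxᵢ = 30·1 + 7·7 + 2·1 + 20·8 = 241.
Σwᵢyᵢ = 30·5 + 7·8 + 2·7 + 20·5 = 320.
x* = 241/59 = 4.08, y* = 320/59 = 5.42.

(4.08, 5.42)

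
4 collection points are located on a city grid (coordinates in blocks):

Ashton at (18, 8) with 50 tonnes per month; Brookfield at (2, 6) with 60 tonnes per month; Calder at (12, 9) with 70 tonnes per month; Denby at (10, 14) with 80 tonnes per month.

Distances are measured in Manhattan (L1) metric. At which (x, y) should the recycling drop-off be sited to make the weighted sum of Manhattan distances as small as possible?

Manhattan distance separates: Σwᵢ(|x−xᵢ|+|y−yᵢ|) = Σwᵢ|x−xᵢ| + Σwᵢ|y−yᵢ|, so x and y are optimised independently as 1-D weighted medians.
Total weight W = 260; half = 130.
x-coordinate, sorted with cumulative weight:
  x=2 (Brookfield, w=60) cum 60
  x=10 (Denby, w=80) cum 140  ← median
  x=12 (Calder, w=70) cum 210
  x=18 (Ashton, w=50) cum 260
⇒ x* = 10
y-coordinate, sorted with cumulative weight:
  y=6 (Brookfield, w=60) cum 60
  y=8 (Ashton, w=50) cum 110
  y=9 (Calder, w=70) cum 180  ← median
  y=14 (Denby, w=80) cum 260
⇒ y* = 9

(10, 9)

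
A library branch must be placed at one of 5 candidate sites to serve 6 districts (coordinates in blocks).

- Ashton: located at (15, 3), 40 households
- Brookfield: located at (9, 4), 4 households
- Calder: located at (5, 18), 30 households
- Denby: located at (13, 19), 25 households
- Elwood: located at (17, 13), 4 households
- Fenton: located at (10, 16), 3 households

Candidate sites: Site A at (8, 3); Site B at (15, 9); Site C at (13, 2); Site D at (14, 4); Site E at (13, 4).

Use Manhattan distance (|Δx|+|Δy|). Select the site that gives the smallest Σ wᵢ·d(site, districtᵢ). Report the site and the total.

Total weighted distance at each candidate:
  Site A (8, 3): total = 1474
  Site B (15, 9): total = 1214
  Site C (13, 2): total = 1400
  Site D (14, 4): total = 1286
  Site E (13, 4): total = 1268
Minimum is at Site B with total 1214 blocks.

Site B, total 1214 blocks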